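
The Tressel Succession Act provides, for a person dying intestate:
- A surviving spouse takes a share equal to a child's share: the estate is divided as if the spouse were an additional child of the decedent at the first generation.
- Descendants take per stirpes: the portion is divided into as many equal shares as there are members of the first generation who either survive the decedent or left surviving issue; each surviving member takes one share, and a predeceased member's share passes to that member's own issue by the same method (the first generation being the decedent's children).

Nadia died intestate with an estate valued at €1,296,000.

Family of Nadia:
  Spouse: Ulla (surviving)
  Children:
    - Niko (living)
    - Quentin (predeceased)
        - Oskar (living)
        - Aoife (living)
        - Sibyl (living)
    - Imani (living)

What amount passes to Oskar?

Oskar receives €108,000.

The spouse counts as an additional share at the children's level, so there are 4 primary shares of €324,000. Ulla takes one such share (€324,000).
The children's combined portion (€972,000) is divided into 3 shares of €324,000: Niko and Imani each take €324,000; Quentin's €324,000 share passes to Quentin's issue.
Quentin's share (€324,000) is divided into 3 shares of €108,000: Oskar, Aoife, and Sibyl each take €108,000.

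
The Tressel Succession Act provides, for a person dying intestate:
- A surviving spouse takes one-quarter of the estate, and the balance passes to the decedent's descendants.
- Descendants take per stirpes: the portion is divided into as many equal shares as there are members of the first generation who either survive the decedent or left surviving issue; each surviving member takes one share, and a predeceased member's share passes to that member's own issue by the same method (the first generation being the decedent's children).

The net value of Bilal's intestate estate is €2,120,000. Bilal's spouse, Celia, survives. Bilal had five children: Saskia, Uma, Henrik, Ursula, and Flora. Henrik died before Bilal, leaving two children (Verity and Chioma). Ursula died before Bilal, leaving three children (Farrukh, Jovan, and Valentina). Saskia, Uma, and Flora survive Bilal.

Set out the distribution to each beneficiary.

Celia takes one-quarter of €2,120,000 = €530,000. The remaining €1,590,000 passes to the descendants.
The descendants' portion (€1,590,000) is divided into 5 shares of €318,000: Saskia, Uma, and Flora each take €318,000; Henrik's €318,000 share passes to Henrik's issue; Ursula's €318,000 share passes to Ursula's issue.
Henrik's share (€318,000) is divided into 2 shares of €159,000: Verity and Chioma each take €159,000.
Ursula's share (€318,000) is divided into 3 shares of €106,000: Farrukh, Jovan, and Valentina each take €106,000.

Celia: €530,000; Saskia: €318,000; Uma: €318,000; Verity: €159,000; Chioma: €159,000; Farrukh: €106,000; Jovan: €106,000; Valentina: €106,000; Flora: €318,000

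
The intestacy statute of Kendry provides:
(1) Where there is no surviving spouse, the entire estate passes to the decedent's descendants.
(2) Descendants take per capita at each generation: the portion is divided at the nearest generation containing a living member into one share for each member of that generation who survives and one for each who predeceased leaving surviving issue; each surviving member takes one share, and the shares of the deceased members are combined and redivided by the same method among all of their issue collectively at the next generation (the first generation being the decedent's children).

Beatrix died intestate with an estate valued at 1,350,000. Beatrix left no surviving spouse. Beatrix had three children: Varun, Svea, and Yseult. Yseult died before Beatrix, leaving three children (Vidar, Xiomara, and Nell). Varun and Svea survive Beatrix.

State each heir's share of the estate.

The entire 1,350,000 passes to the descendants.
That amount (1,350,000) is divided at the children's generation into 3 shares of 450,000. Varun and Svea each take 450,000. The remaining share for the deceased Yseult (450,000) is carried to the next generation.
That pool (450,000) is divided at the grandchildren's generation equally among Vidar, Xiomara, and Nell: 150,000 each.

Varun: 450,000; Svea: 450,000; Vidar: 150,000; Xiomara: 150,000; Nell: 150,000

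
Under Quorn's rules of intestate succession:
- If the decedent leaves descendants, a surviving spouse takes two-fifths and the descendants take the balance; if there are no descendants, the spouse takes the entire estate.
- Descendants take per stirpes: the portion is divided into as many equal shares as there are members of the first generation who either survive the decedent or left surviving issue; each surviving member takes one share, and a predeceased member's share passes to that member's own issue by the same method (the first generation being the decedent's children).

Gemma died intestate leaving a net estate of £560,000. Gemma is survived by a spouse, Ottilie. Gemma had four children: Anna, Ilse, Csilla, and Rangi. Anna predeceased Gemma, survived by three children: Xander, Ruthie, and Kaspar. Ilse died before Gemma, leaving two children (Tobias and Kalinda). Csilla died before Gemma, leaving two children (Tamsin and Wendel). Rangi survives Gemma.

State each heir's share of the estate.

Ottilie: £224,000; Xander: £28,000; Ruthie: £28,000; Kaspar: £28,000; Tobias: £42,000; Kalinda: £42,000; Tamsin: £42,000; Wendel: £42,000; Rangi: £84,000

Ottilie takes two-fifths of £560,000 = £224,000. The remaining £336,000 passes to the descendants.
The descendants' portion (£336,000) is divided into 4 shares of £84,000: Rangi takes £84,000; Anna's £84,000 share passes to Anna's issue; Ilse's £84,000 share passes to Ilse's issue; Csilla's £84,000 share passes to Csilla's issue.
Anna's share (£84,000) is divided into 3 shares of £28,000: Xander, Ruthie, and Kaspar each take £28,000.
Ilse's share (£84,000) is divided into 2 shares of £42,000: Tobias and Kalinda each take £42,000.
Csilla's share (£84,000) is divided into 2 shares of £42,000: Tamsin and Wendel each take £42,000.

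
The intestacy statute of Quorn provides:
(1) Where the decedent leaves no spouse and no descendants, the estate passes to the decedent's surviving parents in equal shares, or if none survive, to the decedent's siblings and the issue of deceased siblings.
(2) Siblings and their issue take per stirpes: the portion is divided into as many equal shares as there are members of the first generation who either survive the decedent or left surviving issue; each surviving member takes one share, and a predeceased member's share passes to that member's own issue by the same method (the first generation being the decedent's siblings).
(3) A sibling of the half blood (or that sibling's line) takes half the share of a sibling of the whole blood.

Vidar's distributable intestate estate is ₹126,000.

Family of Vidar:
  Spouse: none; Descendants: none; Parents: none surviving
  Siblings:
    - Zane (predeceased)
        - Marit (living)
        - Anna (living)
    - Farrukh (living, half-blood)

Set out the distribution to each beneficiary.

Marit: ₹42,000; Anna: ₹42,000; Farrukh: ₹42,000

The entire ₹126,000 passes to the siblings and their issue.
Counting each half-blood sibling's line as half a unit, there are 3/2 units in ₹126,000, so one unit is ₹84,000. Whole-blood lines (Zane) take ₹84,000 each; half-blood lines (Farrukh) take ₹42,000 each.
Zane's share (₹84,000) is divided into 2 shares of ₹42,000: Marit and Anna each take ₹42,000.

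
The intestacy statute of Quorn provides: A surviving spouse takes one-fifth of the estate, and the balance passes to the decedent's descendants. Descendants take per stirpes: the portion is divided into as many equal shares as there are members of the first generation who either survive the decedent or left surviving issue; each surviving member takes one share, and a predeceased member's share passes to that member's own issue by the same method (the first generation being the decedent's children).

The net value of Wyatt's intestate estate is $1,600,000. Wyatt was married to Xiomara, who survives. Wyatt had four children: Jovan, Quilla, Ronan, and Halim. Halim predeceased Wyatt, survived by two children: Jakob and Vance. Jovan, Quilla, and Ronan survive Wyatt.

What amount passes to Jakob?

Xiomara takes one-fifth of $1,600,000 = $320,000. The remaining $1,280,000 passes to the descendants.
The descendants' portion ($1,280,000) is divided into 4 shares of $320,000: Jovan, Quilla, and Ronan each take $320,000; Halim's $320,000 share passes to Halim's issue.
Halim's share ($320,000) is divided into 2 shares of $160,000: Jakob and Vance each take $160,000.

Jakob receives $160,000.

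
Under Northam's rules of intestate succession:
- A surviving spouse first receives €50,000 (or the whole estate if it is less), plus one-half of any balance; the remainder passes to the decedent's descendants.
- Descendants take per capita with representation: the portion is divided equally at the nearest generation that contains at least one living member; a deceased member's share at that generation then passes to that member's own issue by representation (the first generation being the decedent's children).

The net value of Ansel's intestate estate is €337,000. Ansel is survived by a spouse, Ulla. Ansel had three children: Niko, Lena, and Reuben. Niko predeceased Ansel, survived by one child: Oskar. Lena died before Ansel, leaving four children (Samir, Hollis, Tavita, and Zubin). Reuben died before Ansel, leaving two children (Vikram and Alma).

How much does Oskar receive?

Ulla first takes €50,000, leaving a balance of €287,000. Ulla then takes one-half of the balance (€143,500), for a total of €193,500. The remaining €143,500 passes to the descendants.
No child survives, so the initial division is made at the grandchildren's generation.
The descendants' portion (€143,500) is divided into 7 shares of €20,500: Oskar, Samir, Hollis, Tavita, Zubin, Vikram, and Alma each take €20,500.

Oskar receives €20,500.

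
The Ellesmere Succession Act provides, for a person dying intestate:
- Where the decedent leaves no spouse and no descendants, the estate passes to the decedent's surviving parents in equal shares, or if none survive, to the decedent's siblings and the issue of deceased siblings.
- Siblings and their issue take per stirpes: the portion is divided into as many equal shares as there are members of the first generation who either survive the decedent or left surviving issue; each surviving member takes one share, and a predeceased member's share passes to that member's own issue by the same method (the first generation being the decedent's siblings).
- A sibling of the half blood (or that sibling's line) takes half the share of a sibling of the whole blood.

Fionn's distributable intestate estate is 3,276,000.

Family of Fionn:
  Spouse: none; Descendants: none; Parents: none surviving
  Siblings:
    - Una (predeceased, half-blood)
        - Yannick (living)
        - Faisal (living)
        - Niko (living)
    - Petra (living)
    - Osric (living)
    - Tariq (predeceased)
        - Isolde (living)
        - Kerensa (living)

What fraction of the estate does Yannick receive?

The entire 3,276,000 passes to the siblings and their issue.
Counting each half-blood sibling's line as half a unit, there are 7/2 units in 3,276,000, so one unit is 936,000. Whole-blood lines (Petra, Osric, and Tariq) take 936,000 each; half-blood lines (Una) take 468,000 each.
Una's share (468,000) is divided into 3 shares of 156,000: Yannick, Faisal, and Niko each take 156,000.
Tariq's share (936,000) is divided into 2 shares of 468,000: Isolde and Kerensa each take 468,000.

Yannick receives 1/21 of the estate.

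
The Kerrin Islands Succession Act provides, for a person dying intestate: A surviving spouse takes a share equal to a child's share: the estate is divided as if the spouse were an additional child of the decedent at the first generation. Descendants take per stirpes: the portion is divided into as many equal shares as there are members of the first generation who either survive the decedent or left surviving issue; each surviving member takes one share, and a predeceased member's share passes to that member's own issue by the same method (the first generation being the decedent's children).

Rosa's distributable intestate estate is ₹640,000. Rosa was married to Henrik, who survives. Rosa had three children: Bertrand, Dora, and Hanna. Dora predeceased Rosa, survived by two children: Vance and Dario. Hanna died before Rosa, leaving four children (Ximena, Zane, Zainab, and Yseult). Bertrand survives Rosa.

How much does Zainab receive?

Zainab receives ₹40,000.

The spouse counts as an additional share at the children's level, so there are 4 primary shares of ₹160,000. Henrik takes one such share (₹160,000).
The children's combined portion (₹480,000) is divided into 3 shares of ₹160,000: Bertrand takes ₹160,000; Dora's ₹160,000 share passes to Dora's issue; Hanna's ₹160,000 share passes to Hanna's issue.
Dora's share (₹160,000) is divided into 2 shares of ₹80,000: Vance and Dario each take ₹80,000.
Hanna's share (₹160,000) is divided into 4 shares of ₹40,000: Ximena, Zane, Zainab, and Yseult each take ₹40,000.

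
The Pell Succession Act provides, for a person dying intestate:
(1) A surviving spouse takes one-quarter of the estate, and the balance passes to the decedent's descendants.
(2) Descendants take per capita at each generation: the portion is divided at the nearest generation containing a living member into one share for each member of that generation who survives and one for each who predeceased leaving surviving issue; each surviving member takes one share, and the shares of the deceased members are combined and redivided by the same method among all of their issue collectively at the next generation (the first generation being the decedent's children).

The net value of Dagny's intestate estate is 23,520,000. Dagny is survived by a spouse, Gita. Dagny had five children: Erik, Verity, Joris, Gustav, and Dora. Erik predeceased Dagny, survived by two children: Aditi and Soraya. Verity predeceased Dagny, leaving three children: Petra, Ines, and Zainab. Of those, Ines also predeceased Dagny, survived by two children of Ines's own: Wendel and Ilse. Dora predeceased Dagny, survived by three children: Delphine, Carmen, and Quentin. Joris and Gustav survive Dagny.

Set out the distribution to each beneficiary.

Gita takes one-quarter of 23,520,000 = 5,880,000. The remaining 17,640,000 passes to the descendants.
The descendants' portion (17,640,000) is divided at the children's generation into 5 shares of 3,528,000. Joris and Gustav each take 3,528,000. The 3 shares of the deceased (Erik, Verity, and Dora) are combined into a pool of 10,584,000.
That pool (10,584,000) is divided at the grandchildren's generation into 8 shares of 1,323,000. Aditi, Soraya, Petra, Zainab, Delphine, Carmen, and Quentin each take 1,323,000. The remaining share for the deceased Ines (1,323,000) is carried to the next generation.
That pool (1,323,000) is divided at the great-grandchildren's generation equally among Wendel and Ilse: 661,500 each.

Gita: 5,880,000; Aditi: 1,323,000; Soraya: 1,323,000; Petra: 1,323,000; Wendel: 661,500; Ilse: 661,500; Zainab: 1,323,000; Joris: 3,528,000; Gustav: 3,528,000; Delphine: 1,323,000; Carmen: 1,323,000; Quentin: 1,323,000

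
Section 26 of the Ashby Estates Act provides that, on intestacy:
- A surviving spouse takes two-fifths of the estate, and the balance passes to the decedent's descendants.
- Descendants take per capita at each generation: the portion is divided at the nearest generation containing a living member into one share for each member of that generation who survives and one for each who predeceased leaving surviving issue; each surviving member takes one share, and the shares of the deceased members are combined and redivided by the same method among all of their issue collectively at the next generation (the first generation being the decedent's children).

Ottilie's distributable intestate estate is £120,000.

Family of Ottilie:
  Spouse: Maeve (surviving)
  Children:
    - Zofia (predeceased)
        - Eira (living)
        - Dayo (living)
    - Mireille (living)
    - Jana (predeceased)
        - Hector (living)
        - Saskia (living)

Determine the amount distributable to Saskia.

Maeve takes two-fifths of £120,000 = £48,000. The remaining £72,000 passes to the descendants.
The descendants' portion (£72,000) is divided at the children's generation into 3 shares of £24,000. Mireille takes £24,000. The 2 shares of the deceased (Zofia and Jana) are combined into a pool of £48,000.
That pool (£48,000) is divided at the grandchildren's generation equally among Eira, Dayo, Hector, and Saskia: £12,000 each.

Saskia receives £12,000.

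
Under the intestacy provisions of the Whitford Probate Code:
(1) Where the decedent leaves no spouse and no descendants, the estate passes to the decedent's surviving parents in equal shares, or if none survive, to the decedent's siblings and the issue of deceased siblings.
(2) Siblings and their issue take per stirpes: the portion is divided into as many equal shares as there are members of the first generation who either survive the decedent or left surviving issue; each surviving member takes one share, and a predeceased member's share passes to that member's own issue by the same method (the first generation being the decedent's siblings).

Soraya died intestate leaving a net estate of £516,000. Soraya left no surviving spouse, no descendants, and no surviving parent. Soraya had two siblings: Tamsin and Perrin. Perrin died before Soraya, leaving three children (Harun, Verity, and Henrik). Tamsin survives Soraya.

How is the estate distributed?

Tamsin: £258,000; Harun: £86,000; Verity: £86,000; Henrik: £86,000

The entire £516,000 passes to the siblings and their issue.
That amount (£516,000) is divided into 2 shares of £258,000: Tamsin takes £258,000; Perrin's £258,000 share passes to Perrin's issue.
Perrin's share (£258,000) is divided into 3 shares of £86,000: Harun, Verity, and Henrik each take £86,000.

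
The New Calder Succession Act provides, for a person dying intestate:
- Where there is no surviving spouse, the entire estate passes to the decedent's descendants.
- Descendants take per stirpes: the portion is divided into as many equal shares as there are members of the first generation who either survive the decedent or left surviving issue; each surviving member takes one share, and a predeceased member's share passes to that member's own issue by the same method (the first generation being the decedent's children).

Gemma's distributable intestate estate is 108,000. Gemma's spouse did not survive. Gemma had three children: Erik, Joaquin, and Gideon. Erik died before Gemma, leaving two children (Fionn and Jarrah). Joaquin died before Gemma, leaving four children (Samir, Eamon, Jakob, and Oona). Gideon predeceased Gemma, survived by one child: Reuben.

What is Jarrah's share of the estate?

The entire 108,000 passes to the descendants.
That amount (108,000) is divided into 3 shares of 36,000: Erik's 36,000 share passes to Erik's issue; Joaquin's 36,000 share passes to Joaquin's issue; Gideon's 36,000 share passes to Gideon's issue.
Erik's share (36,000) is divided into 2 shares of 18,000: Fionn and Jarrah each take 18,000.
Joaquin's share (36,000) is divided into 4 shares of 9,000: Samir, Eamon, Jakob, and Oona each take 9,000.
Gideon's share (36,000) passes entirely to Reuben.

Jarrah receives 18,000.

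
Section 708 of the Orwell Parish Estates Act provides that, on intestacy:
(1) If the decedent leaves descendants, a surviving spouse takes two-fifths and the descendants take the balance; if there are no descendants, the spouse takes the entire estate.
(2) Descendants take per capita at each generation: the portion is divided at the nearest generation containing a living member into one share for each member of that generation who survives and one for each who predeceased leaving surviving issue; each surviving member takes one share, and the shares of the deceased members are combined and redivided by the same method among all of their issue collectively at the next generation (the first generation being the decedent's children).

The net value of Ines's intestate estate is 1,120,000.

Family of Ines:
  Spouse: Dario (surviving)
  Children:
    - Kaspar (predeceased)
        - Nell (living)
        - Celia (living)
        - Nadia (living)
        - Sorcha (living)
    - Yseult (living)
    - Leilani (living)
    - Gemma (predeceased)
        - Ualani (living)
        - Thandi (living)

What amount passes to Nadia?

Dario takes two-fifths of 1,120,000 = 448,000. The remaining 672,000 passes to the descendants.
The descendants' portion (672,000) is divided at the children's generation into 4 shares of 168,000. Yseult and Leilani each take 168,000. The 2 shares of the deceased (Kaspar and Gemma) are combined into a pool of 336,000.
That pool (336,000) is divided at the grandchildren's generation equally among Nell, Celia, Nadia, Sorcha, Ualani, and Thandi: 56,000 each.

Nadia receives 56,000.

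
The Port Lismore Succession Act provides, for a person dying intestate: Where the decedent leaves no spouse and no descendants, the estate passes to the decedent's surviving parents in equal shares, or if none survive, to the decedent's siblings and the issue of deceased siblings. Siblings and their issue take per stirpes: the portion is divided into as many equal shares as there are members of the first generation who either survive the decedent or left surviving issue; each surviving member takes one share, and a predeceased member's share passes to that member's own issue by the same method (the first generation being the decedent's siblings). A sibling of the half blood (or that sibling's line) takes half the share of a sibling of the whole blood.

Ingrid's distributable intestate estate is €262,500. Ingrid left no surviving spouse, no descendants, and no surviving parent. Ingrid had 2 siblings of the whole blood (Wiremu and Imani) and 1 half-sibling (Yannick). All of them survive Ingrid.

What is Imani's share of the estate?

The entire €262,500 passes to the siblings and their issue.
Counting each half-blood sibling's line as half a unit, there are 5/2 units in €262,500, so one unit is €105,000. Whole-blood lines (Wiremu and Imani) take €105,000 each; half-blood lines (Yannick) take €52,500 each.

Imani receives €105,000.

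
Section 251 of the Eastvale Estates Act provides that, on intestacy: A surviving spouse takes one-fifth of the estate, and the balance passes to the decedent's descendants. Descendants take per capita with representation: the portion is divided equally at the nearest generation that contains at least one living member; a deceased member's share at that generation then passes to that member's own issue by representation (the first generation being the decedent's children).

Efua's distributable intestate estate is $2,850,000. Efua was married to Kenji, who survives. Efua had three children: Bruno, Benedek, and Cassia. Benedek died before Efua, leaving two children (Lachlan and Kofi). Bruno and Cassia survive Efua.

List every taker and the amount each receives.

Kenji: $570,000; Bruno: $760,000; Lachlan: $380,000; Kofi: $380,000; Cassia: $760,000

Kenji takes one-fifth of $2,850,000 = $570,000. The remaining $2,280,000 passes to the descendants.
The descendants' portion ($2,280,000) is divided into 3 shares of $760,000: Bruno and Cassia each take $760,000; Benedek's $760,000 share passes to Benedek's issue.
Benedek's share ($760,000) is divided into 2 shares of $380,000: Lachlan and Kofi each take $380,000.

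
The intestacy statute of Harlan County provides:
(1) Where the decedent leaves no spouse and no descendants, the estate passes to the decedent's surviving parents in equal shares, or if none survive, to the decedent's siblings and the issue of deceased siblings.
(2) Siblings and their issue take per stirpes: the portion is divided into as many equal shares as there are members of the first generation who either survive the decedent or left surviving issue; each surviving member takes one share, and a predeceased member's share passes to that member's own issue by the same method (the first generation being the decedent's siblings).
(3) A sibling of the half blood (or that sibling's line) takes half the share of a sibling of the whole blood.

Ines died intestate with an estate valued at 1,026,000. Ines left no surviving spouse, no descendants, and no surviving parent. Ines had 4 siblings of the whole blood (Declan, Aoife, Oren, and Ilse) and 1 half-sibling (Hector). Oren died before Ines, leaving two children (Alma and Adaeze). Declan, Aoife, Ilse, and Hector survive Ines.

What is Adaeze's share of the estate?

The entire 1,026,000 passes to the siblings and their issue.
Counting each half-blood sibling's line as half a unit, there are 9/2 units in 1,026,000, so one unit is 228,000. Whole-blood lines (Declan, Aoife, Oren, and Ilse) take 228,000 each; half-blood lines (Hector) take 114,000 each.
Oren's share (228,000) is divided into 2 shares of 114,000: Alma and Adaeze each take 114,000.

Adaeze receives 114,000.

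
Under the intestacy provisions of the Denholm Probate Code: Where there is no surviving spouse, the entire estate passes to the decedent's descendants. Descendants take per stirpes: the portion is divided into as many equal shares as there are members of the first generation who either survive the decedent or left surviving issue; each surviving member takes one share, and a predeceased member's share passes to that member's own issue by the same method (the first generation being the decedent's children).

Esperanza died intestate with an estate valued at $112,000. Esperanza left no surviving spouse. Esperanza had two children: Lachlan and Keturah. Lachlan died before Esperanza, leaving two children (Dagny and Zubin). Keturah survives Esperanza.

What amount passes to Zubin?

The entire $112,000 passes to the descendants.
That amount ($112,000) is divided into 2 shares of $56,000: Keturah takes $56,000; Lachlan's $56,000 share passes to Lachlan's issue.
Lachlan's share ($56,000) is divided into 2 shares of $28,000: Dagny and Zubin each take $28,000.

Zubin receives $28,000.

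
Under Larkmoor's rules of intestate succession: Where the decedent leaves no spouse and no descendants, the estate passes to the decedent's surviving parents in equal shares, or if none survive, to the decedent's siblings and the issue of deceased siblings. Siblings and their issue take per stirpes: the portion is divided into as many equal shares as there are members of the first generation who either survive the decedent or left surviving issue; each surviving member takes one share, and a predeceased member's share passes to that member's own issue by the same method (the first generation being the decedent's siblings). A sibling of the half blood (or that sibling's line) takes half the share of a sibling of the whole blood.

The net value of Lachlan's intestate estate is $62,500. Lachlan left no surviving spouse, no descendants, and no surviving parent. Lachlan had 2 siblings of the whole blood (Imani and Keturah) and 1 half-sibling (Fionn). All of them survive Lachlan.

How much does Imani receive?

Imani receives $25,000.

The entire $62,500 passes to the siblings and their issue.
Counting each half-blood sibling's line as half a unit, there are 5/2 units in $62,500, so one unit is $25,000. Whole-blood lines (Imani and Keturah) take $25,000 each; half-blood lines (Fionn) take $12,500 each.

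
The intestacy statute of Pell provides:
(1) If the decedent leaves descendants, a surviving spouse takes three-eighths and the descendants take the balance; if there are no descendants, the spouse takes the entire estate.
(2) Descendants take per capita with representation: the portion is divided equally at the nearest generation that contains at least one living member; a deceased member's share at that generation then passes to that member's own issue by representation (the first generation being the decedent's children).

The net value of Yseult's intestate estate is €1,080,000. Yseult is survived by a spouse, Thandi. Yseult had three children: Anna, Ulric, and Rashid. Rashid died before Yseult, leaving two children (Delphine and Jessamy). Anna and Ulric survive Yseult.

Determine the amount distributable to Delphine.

Thandi takes three-eighths of €1,080,000 = €405,000. The remaining €675,000 passes to the descendants.
The descendants' portion (€675,000) is divided into 3 shares of €225,000: Anna and Ulric each take €225,000; Rashid's €225,000 share passes to Rashid's issue.
Rashid's share (€225,000) is divided into 2 shares of €112,500: Delphine and Jessamy each take €112,500.

Delphine receives €112,500.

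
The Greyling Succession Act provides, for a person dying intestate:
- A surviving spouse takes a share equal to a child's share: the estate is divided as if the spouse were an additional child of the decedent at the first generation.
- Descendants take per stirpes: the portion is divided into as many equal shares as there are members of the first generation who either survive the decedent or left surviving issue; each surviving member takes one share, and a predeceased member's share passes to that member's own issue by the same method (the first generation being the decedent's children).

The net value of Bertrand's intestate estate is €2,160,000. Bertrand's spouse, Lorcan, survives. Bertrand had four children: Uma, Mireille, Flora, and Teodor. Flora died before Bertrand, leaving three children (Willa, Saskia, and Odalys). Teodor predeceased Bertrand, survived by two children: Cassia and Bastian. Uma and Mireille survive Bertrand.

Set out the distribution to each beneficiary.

The spouse counts as an additional share at the children's level, so there are 5 primary shares of €432,000. Lorcan takes one such share (€432,000).
The children's combined portion (€1,728,000) is divided into 4 shares of €432,000: Uma and Mireille each take €432,000; Flora's €432,000 share passes to Flora's issue; Teodor's €432,000 share passes to Teodor's issue.
Flora's share (€432,000) is divided into 3 shares of €144,000: Willa, Saskia, and Odalys each take €144,000.
Teodor's share (€432,000) is divided into 2 shares of €216,000: Cassia and Bastian each take €216,000.

Lorcan: €432,000; Uma: €432,000; Mireille: €432,000; Willa: €144,000; Saskia: €144,000; Odalys: €144,000; Cassia: €216,000; Bastian: €216,000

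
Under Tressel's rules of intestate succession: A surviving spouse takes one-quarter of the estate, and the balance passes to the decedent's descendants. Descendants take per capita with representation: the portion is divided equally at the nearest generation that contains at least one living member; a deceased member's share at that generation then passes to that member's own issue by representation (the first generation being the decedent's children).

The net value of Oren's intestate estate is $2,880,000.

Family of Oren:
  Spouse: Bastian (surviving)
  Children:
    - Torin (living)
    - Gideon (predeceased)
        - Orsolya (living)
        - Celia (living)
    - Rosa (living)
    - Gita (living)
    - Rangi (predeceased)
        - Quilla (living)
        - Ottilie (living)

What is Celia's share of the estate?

Bastian takes one-quarter of $2,880,000 = $720,000. The remaining $2,160,000 passes to the descendants.
The descendants' portion ($2,160,000) is divided into 5 shares of $432,000: Torin, Rosa, and Gita each take $432,000; Gideon's $432,000 share passes to Gideon's issue; Rangi's $432,000 share passes to Rangi's issue.
Gideon's share ($432,000) is divided into 2 shares of $216,000: Orsolya and Celia each take $216,000.
Rangi's share ($432,000) is divided into 2 shares of $216,000: Quilla and Ottilie each take $216,000.

Celia receives $216,000.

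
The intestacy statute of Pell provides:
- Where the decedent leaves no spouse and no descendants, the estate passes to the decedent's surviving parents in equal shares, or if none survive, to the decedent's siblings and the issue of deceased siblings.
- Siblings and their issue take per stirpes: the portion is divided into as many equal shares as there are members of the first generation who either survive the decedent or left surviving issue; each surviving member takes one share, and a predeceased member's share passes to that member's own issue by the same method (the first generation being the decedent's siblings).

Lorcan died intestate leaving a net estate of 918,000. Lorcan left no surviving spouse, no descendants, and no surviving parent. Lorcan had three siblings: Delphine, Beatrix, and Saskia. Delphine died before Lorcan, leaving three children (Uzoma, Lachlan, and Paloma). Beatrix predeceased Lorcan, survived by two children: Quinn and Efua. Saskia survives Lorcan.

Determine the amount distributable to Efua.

Efua receives 153,000.

The entire 918,000 passes to the siblings and their issue.
That amount (918,000) is divided into 3 shares of 306,000: Saskia takes 306,000; Delphine's 306,000 share passes to Delphine's issue; Beatrix's 306,000 share passes to Beatrix's issue.
Delphine's share (306,000) is divided into 3 shares of 102,000: Uzoma, Lachlan, and Paloma each take 102,000.
Beatrix's share (306,000) is divided into 2 shares of 153,000: Quinn and Efua each take 153,000.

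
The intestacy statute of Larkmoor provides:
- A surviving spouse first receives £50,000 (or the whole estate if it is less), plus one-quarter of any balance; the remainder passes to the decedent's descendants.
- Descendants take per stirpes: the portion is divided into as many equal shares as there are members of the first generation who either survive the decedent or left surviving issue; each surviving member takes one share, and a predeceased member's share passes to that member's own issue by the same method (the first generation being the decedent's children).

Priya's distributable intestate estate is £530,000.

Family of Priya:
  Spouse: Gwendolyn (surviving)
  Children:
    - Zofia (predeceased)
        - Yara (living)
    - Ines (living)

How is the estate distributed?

Gwendolyn: £170,000; Yara: £180,000; Ines: £180,000

Gwendolyn first takes £50,000, leaving a balance of £480,000. Gwendolyn then takes one-quarter of the balance (£120,000), for a total of £170,000. The remaining £360,000 passes to the descendants.
The descendants' portion (£360,000) is divided into 2 shares of £180,000: Ines takes £180,000; Zofia's £180,000 share passes to Zofia's issue.
Zofia's share (£180,000) passes entirely to Yara.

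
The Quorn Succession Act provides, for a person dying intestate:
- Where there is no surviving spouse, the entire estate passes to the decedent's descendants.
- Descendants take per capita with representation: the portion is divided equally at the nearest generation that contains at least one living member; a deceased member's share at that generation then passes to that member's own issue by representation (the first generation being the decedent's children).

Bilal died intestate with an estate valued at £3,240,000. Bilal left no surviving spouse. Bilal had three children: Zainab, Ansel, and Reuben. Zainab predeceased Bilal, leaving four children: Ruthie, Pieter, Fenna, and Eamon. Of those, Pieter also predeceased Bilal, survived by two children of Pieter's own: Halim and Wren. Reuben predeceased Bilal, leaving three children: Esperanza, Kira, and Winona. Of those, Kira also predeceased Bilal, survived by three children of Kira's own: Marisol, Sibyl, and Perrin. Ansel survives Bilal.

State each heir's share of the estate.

The entire £3,240,000 passes to the descendants.
That amount (£3,240,000) is divided into 3 shares of £1,080,000: Ansel takes £1,080,000; Zainab's £1,080,000 share passes to Zainab's issue; Reuben's £1,080,000 share passes to Reuben's issue.
Zainab's share (£1,080,000) is divided into 4 shares of £270,000: Ruthie, Fenna, and Eamon each take £270,000; Pieter's £270,000 share passes to Pieter's issue.
Pieter's share (£270,000) is divided into 2 shares of £135,000: Halim and Wren each take £135,000.
Reuben's share (£1,080,000) is divided into 3 shares of £360,000: Esperanza and Winona each take £360,000; Kira's £360,000 share passes to Kira's issue.
Kira's share (£360,000) is divided into 3 shares of £120,000: Marisol, Sibyl, and Perrin each take £120,000.

Ruthie: £270,000; Halim: £135,000; Wren: £135,000; Fenna: £270,000; Eamon: £270,000; Ansel: £1,080,000; Esperanza: £360,000; Marisol: £120,000; Sibyl: £120,000; Perrin: £120,000; Winona: £360,000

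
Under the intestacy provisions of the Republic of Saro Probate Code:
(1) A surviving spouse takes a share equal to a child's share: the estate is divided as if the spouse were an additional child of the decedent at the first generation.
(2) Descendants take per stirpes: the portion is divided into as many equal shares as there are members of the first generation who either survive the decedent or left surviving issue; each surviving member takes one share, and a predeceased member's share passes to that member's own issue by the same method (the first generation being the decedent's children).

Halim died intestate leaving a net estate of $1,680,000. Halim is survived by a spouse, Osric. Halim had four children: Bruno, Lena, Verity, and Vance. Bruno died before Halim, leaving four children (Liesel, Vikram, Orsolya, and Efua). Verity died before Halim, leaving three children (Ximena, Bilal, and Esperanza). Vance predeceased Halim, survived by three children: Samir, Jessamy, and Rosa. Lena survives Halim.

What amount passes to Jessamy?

The spouse counts as an additional share at the children's level, so there are 5 primary shares of $336,000. Osric takes one such share ($336,000).
The children's combined portion ($1,344,000) is divided into 4 shares of $336,000: Lena takes $336,000; Bruno's $336,000 share passes to Bruno's issue; Verity's $336,000 share passes to Verity's issue; Vance's $336,000 share passes to Vance's issue.
Bruno's share ($336,000) is divided into 4 shares of $84,000: Liesel, Vikram, Orsolya, and Efua each take $84,000.
Verity's share ($336,000) is divided into 3 shares of $112,000: Ximena, Bilal, and Esperanza each take $112,000.
Vance's share ($336,000) is divided into 3 shares of $112,000: Samir, Jessamy, and Rosa each take $112,000.

Jessamy receives $112,000.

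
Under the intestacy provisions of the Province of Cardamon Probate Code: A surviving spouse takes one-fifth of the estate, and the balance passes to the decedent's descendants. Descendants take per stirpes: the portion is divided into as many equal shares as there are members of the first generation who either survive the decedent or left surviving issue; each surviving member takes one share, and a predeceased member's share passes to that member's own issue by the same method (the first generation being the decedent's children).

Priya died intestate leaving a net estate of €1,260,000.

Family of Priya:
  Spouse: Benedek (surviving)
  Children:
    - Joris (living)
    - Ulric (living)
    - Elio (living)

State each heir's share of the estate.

Benedek: €252,000; Joris: €336,000; Ulric: €336,000; Elio: €336,000

Benedek takes one-fifth of €1,260,000 = €252,000. The remaining €1,008,000 passes to the descendants.
The descendants' portion (€1,008,000) is divided into 3 shares of €336,000: Joris, Ulric, and Elio each take €336,000.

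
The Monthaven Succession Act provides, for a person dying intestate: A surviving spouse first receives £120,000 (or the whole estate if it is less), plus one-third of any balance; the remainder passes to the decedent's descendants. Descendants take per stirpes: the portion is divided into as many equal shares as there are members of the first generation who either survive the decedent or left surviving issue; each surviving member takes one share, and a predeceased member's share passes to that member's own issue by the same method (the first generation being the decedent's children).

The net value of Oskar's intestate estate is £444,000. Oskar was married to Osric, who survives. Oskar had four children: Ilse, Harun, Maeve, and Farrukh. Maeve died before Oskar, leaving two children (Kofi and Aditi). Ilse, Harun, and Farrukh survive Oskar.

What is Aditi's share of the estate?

Aditi receives £27,000.

Osric first takes £120,000, leaving a balance of £324,000. Osric then takes one-third of the balance (£108,000), for a total of £228,000. The remaining £216,000 passes to the descendants.
The descendants' portion (£216,000) is divided into 4 shares of £54,000: Ilse, Harun, and Farrukh each take £54,000; Maeve's £54,000 share passes to Maeve's issue.
Maeve's share (£54,000) is divided into 2 shares of £27,000: Kofi and Aditi each take £27,000.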